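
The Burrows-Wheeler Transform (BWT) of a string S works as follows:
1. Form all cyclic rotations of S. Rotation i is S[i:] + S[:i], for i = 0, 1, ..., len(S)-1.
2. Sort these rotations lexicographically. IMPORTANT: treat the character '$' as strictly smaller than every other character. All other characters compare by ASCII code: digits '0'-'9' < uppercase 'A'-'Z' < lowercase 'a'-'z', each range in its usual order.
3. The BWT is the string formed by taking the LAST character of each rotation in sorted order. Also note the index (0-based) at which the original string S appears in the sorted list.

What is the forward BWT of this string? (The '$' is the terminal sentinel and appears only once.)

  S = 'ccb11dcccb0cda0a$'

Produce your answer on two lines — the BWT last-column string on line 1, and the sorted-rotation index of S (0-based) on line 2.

All 17 rotations (rotation i = S[i:]+S[:i]):
  rot[0] = ccb11dcccb0cda0a$
  rot[1] = cb11dcccb0cda0a$c
  rot[2] = b11dcccb0cda0a$cc
  rot[3] = 11dcccb0cda0a$ccb
  rot[4] = 1dcccb0cda0a$ccb1
  rot[5] = dcccb0cda0a$ccb11
  rot[6] = cccb0cda0a$ccb11d
  rot[7] = ccb0cda0a$ccb11dc
  rot[8] = cb0cda0a$ccb11dcc
  rot[9] = b0cda0a$ccb11dccc
  rot[10] = 0cda0a$ccb11dcccb
  rot[11] = cda0a$ccb11dcccb0
  rot[12] = da0a$ccb11dcccb0c
  rot[13] = a0a$ccb11dcccb0cd
  rot[14] = 0a$ccb11dcccb0cda
  rot[15] = a$ccb11dcccb0cda0
  rot[16] = $ccb11dcccb0cda0a
Sorted (with $ < everything):
  sorted[0] = $ccb11dcccb0cda0a  (last char: 'a')
  sorted[1] = 0a$ccb11dcccb0cda  (last char: 'a')
  sorted[2] = 0cda0a$ccb11dcccb  (last char: 'b')
  sorted[3] = 11dcccb0cda0a$ccb  (last char: 'b')
  sorted[4] = 1dcccb0cda0a$ccb1  (last char: '1')
  sorted[5] = a$ccb11dcccb0cda0  (last char: '0')
  sorted[6] = a0a$ccb11dcccb0cd  (last char: 'd')
  sorted[7] = b0cda0a$ccb11dccc  (last char: 'c')
  sorted[8] = b11dcccb0cda0a$cc  (last char: 'c')
  sorted[9] = cb0cda0a$ccb11dcc  (last char: 'c')
  sorted[10] = cb11dcccb0cda0a$c  (last char: 'c')
  sorted[11] = ccb0cda0a$ccb11dc  (last char: 'c')
  sorted[12] = ccb11dcccb0cda0a$  (last char: '$')
  sorted[13] = cccb0cda0a$ccb11d  (last char: 'd')
  sorted[14] = cda0a$ccb11dcccb0  (last char: '0')
  sorted[15] = da0a$ccb11dcccb0c  (last char: 'c')
  sorted[16] = dcccb0cda0a$ccb11  (last char: '1')
Last column: aabb10dccccc$d0c1
Original string S is at sorted index 12

Answer: aabb10dccccc$d0c1
12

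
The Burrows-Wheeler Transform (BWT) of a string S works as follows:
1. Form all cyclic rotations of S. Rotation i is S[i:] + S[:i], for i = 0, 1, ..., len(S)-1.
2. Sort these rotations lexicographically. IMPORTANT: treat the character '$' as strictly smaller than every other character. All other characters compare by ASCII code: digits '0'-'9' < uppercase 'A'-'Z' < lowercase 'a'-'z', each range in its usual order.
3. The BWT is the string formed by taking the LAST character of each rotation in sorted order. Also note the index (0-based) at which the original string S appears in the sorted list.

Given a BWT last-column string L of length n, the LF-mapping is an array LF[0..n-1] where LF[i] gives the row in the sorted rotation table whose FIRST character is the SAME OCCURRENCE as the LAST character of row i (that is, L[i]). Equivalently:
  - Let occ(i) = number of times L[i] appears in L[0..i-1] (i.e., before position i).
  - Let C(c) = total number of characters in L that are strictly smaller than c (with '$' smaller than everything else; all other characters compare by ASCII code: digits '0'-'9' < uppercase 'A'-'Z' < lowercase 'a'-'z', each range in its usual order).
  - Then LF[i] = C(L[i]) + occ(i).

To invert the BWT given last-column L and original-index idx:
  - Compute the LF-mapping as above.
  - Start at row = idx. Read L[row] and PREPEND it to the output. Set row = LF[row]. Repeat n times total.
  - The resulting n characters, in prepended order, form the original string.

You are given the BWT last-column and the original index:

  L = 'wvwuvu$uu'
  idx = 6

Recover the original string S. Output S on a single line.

Answer: vuwuvuuw$

Derivation:
LF mapping: 7 5 8 1 6 2 0 3 4
Walk LF starting at row 6, prepending L[row]:
  step 1: row=6, L[6]='$', prepend. Next row=LF[6]=0
  step 2: row=0, L[0]='w', prepend. Next row=LF[0]=7
  step 3: row=7, L[7]='u', prepend. Next row=LF[7]=3
  step 4: row=3, L[3]='u', prepend. Next row=LF[3]=1
  step 5: row=1, L[1]='v', prepend. Next row=LF[1]=5
  step 6: row=5, L[5]='u', prepend. Next row=LF[5]=2
  step 7: row=2, L[2]='w', prepend. Next row=LF[2]=8
  step 8: row=8, L[8]='u', prepend. Next row=LF[8]=4
  step 9: row=4, L[4]='v', prepend. Next row=LF[4]=6
Reversed output: vuwuvuuw$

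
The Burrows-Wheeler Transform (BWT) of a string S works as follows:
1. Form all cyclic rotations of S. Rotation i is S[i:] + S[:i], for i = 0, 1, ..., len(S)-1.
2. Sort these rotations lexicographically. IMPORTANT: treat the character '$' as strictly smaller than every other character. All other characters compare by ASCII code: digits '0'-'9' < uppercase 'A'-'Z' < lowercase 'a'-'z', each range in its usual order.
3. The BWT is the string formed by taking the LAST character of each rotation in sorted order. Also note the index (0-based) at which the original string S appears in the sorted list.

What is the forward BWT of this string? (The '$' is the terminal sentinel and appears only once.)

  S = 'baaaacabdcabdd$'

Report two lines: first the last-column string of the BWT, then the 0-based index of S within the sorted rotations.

All 15 rotations (rotation i = S[i:]+S[:i]):
  rot[0] = baaaacabdcabdd$
  rot[1] = aaaacabdcabdd$b
  rot[2] = aaacabdcabdd$ba
  rot[3] = aacabdcabdd$baa
  rot[4] = acabdcabdd$baaa
  rot[5] = cabdcabdd$baaaa
  rot[6] = abdcabdd$baaaac
  rot[7] = bdcabdd$baaaaca
  rot[8] = dcabdd$baaaacab
  rot[9] = cabdd$baaaacabd
  rot[10] = abdd$baaaacabdc
  rot[11] = bdd$baaaacabdca
  rot[12] = dd$baaaacabdcab
  rot[13] = d$baaaacabdcabd
  rot[14] = $baaaacabdcabdd
Sorted (with $ < everything):
  sorted[0] = $baaaacabdcabdd  (last char: 'd')
  sorted[1] = aaaacabdcabdd$b  (last char: 'b')
  sorted[2] = aaacabdcabdd$ba  (last char: 'a')
  sorted[3] = aacabdcabdd$baa  (last char: 'a')
  sorted[4] = abdcabdd$baaaac  (last char: 'c')
  sorted[5] = abdd$baaaacabdc  (last char: 'c')
  sorted[6] = acabdcabdd$baaa  (last char: 'a')
  sorted[7] = baaaacabdcabdd$  (last char: '$')
  sorted[8] = bdcabdd$baaaaca  (last char: 'a')
  sorted[9] = bdd$baaaacabdca  (last char: 'a')
  sorted[10] = cabdcabdd$baaaa  (last char: 'a')
  sorted[11] = cabdd$baaaacabd  (last char: 'd')
  sorted[12] = d$baaaacabdcabd  (last char: 'd')
  sorted[13] = dcabdd$baaaacab  (last char: 'b')
  sorted[14] = dd$baaaacabdcab  (last char: 'b')
Last column: dbaacca$aaaddbb
Original string S is at sorted index 7

Answer: dbaacca$aaaddbb
7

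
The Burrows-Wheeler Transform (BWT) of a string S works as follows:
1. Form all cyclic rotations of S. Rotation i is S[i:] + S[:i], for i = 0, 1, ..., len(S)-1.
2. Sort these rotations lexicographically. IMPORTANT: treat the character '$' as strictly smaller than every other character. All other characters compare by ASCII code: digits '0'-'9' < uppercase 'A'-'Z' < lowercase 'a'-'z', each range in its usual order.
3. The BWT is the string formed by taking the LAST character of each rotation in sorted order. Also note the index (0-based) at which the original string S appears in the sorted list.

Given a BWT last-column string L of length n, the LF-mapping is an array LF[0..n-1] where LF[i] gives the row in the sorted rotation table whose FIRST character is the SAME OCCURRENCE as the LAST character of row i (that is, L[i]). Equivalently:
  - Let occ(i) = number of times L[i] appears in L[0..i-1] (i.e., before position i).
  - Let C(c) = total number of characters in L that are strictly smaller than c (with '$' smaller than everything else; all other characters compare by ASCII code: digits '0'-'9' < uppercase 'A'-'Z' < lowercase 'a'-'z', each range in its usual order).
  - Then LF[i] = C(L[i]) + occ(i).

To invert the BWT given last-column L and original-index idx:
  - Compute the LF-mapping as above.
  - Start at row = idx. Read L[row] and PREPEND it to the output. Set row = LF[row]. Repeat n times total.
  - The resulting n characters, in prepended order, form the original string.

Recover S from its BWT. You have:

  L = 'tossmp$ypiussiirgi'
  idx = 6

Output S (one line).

LF mapping: 15 7 11 12 6 8 0 17 9 2 16 13 14 3 4 10 1 5
Walk LF starting at row 6, prepending L[row]:
  step 1: row=6, L[6]='$', prepend. Next row=LF[6]=0
  step 2: row=0, L[0]='t', prepend. Next row=LF[0]=15
  step 3: row=15, L[15]='r', prepend. Next row=LF[15]=10
  step 4: row=10, L[10]='u', prepend. Next row=LF[10]=16
  step 5: row=16, L[16]='g', prepend. Next row=LF[16]=1
  step 6: row=1, L[1]='o', prepend. Next row=LF[1]=7
  step 7: row=7, L[7]='y', prepend. Next row=LF[7]=17
  step 8: row=17, L[17]='i', prepend. Next row=LF[17]=5
  step 9: row=5, L[5]='p', prepend. Next row=LF[5]=8
  step 10: row=8, L[8]='p', prepend. Next row=LF[8]=9
  step 11: row=9, L[9]='i', prepend. Next row=LF[9]=2
  step 12: row=2, L[2]='s', prepend. Next row=LF[2]=11
  step 13: row=11, L[11]='s', prepend. Next row=LF[11]=13
  step 14: row=13, L[13]='i', prepend. Next row=LF[13]=3
  step 15: row=3, L[3]='s', prepend. Next row=LF[3]=12
  step 16: row=12, L[12]='s', prepend. Next row=LF[12]=14
  step 17: row=14, L[14]='i', prepend. Next row=LF[14]=4
  step 18: row=4, L[4]='m', prepend. Next row=LF[4]=6
Reversed output: mississippiyogurt$

Answer: mississippiyogurt$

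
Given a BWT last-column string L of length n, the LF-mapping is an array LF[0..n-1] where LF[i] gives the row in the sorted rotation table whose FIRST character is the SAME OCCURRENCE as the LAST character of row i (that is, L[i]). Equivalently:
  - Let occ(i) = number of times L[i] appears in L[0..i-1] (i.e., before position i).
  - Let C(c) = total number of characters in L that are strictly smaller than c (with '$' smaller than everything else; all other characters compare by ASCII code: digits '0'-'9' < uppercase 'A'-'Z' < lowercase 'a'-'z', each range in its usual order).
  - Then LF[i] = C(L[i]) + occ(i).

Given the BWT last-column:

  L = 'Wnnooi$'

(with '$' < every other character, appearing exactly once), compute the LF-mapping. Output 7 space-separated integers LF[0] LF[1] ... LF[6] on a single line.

Answer: 1 3 4 5 6 2 0

Derivation:
Char counts: '$':1, 'W':1, 'i':1, 'n':2, 'o':2
C (first-col start): C('$')=0, C('W')=1, C('i')=2, C('n')=3, C('o')=5
L[0]='W': occ=0, LF[0]=C('W')+0=1+0=1
L[1]='n': occ=0, LF[1]=C('n')+0=3+0=3
L[2]='n': occ=1, LF[2]=C('n')+1=3+1=4
L[3]='o': occ=0, LF[3]=C('o')+0=5+0=5
L[4]='o': occ=1, LF[4]=C('o')+1=5+1=6
L[5]='i': occ=0, LF[5]=C('i')+0=2+0=2
L[6]='$': occ=0, LF[6]=C('$')+0=0+0=0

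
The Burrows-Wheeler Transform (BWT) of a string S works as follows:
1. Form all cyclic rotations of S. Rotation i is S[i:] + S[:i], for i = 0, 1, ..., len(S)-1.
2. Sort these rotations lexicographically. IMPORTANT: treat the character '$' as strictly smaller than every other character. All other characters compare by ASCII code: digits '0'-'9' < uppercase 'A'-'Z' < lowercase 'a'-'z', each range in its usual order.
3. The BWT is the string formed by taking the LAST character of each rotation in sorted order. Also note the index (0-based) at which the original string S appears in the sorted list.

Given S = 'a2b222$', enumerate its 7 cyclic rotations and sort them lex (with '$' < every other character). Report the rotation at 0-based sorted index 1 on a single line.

All 7 rotations (rotation i = S[i:]+S[:i]):
  rot[0] = a2b222$
  rot[1] = 2b222$a
  rot[2] = b222$a2
  rot[3] = 222$a2b
  rot[4] = 22$a2b2
  rot[5] = 2$a2b22
  rot[6] = $a2b222
Sorted (with $ < everything):
  sorted[0] = $a2b222
  sorted[1] = 2$a2b22
  sorted[2] = 22$a2b2
  sorted[3] = 222$a2b
  sorted[4] = 2b222$a
  sorted[5] = a2b222$
  sorted[6] = b222$a2
sorted[1] = 2$a2b22

Answer: 2$a2b22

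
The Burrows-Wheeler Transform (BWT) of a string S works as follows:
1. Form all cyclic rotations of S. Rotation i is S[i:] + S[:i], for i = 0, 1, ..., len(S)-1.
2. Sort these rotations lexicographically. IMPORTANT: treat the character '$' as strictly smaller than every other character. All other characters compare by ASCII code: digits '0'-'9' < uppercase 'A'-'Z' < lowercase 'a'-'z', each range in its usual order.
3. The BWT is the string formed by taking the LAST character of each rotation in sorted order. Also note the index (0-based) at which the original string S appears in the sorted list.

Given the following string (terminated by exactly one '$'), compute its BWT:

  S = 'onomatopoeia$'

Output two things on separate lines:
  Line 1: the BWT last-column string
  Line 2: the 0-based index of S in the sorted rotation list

All 13 rotations (rotation i = S[i:]+S[:i]):
  rot[0] = onomatopoeia$
  rot[1] = nomatopoeia$o
  rot[2] = omatopoeia$on
  rot[3] = matopoeia$ono
  rot[4] = atopoeia$onom
  rot[5] = topoeia$onoma
  rot[6] = opoeia$onomat
  rot[7] = poeia$onomato
  rot[8] = oeia$onomatop
  rot[9] = eia$onomatopo
  rot[10] = ia$onomatopoe
  rot[11] = a$onomatopoei
  rot[12] = $onomatopoeia
Sorted (with $ < everything):
  sorted[0] = $onomatopoeia  (last char: 'a')
  sorted[1] = a$onomatopoei  (last char: 'i')
  sorted[2] = atopoeia$onom  (last char: 'm')
  sorted[3] = eia$onomatopo  (last char: 'o')
  sorted[4] = ia$onomatopoe  (last char: 'e')
  sorted[5] = matopoeia$ono  (last char: 'o')
  sorted[6] = nomatopoeia$o  (last char: 'o')
  sorted[7] = oeia$onomatop  (last char: 'p')
  sorted[8] = omatopoeia$on  (last char: 'n')
  sorted[9] = onomatopoeia$  (last char: '$')
  sorted[10] = opoeia$onomat  (last char: 't')
  sorted[11] = poeia$onomato  (last char: 'o')
  sorted[12] = topoeia$onoma  (last char: 'a')
Last column: aimoeoopn$toa
Original string S is at sorted index 9

Answer: aimoeoopn$toa
9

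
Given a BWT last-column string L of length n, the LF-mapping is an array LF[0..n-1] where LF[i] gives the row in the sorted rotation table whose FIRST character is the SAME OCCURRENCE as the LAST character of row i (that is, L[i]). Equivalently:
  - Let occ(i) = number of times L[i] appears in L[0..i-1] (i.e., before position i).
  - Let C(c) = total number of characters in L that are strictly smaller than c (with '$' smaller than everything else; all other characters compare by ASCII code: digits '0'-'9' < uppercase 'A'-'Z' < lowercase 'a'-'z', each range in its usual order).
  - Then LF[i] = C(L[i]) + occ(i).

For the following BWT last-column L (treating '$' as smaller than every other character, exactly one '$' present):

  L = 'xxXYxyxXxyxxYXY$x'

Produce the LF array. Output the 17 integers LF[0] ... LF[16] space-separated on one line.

Answer: 7 8 1 4 9 15 10 2 11 16 12 13 5 3 6 0 14

Derivation:
Char counts: '$':1, 'X':3, 'Y':3, 'x':8, 'y':2
C (first-col start): C('$')=0, C('X')=1, C('Y')=4, C('x')=7, C('y')=15
L[0]='x': occ=0, LF[0]=C('x')+0=7+0=7
L[1]='x': occ=1, LF[1]=C('x')+1=7+1=8
L[2]='X': occ=0, LF[2]=C('X')+0=1+0=1
L[3]='Y': occ=0, LF[3]=C('Y')+0=4+0=4
L[4]='x': occ=2, LF[4]=C('x')+2=7+2=9
L[5]='y': occ=0, LF[5]=C('y')+0=15+0=15
L[6]='x': occ=3, LF[6]=C('x')+3=7+3=10
L[7]='X': occ=1, LF[7]=C('X')+1=1+1=2
L[8]='x': occ=4, LF[8]=C('x')+4=7+4=11
L[9]='y': occ=1, LF[9]=C('y')+1=15+1=16
L[10]='x': occ=5, LF[10]=C('x')+5=7+5=12
L[11]='x': occ=6, LF[11]=C('x')+6=7+6=13
L[12]='Y': occ=1, LF[12]=C('Y')+1=4+1=5
L[13]='X': occ=2, LF[13]=C('X')+2=1+2=3
L[14]='Y': occ=2, LF[14]=C('Y')+2=4+2=6
L[15]='$': occ=0, LF[15]=C('$')+0=0+0=0
L[16]='x': occ=7, LF[16]=C('x')+7=7+7=14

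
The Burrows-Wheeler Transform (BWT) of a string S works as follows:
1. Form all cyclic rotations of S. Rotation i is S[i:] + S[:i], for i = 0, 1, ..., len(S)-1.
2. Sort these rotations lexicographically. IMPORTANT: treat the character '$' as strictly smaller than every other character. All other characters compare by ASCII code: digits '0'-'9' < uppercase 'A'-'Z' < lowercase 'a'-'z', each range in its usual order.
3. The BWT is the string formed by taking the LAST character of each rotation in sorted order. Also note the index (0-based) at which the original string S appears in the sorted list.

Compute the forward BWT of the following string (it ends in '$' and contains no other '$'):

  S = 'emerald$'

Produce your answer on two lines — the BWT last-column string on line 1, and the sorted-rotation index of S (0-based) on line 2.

All 8 rotations (rotation i = S[i:]+S[:i]):
  rot[0] = emerald$
  rot[1] = merald$e
  rot[2] = erald$em
  rot[3] = rald$eme
  rot[4] = ald$emer
  rot[5] = ld$emera
  rot[6] = d$emeral
  rot[7] = $emerald
Sorted (with $ < everything):
  sorted[0] = $emerald  (last char: 'd')
  sorted[1] = ald$emer  (last char: 'r')
  sorted[2] = d$emeral  (last char: 'l')
  sorted[3] = emerald$  (last char: '$')
  sorted[4] = erald$em  (last char: 'm')
  sorted[5] = ld$emera  (last char: 'a')
  sorted[6] = merald$e  (last char: 'e')
  sorted[7] = rald$eme  (last char: 'e')
Last column: drl$maee
Original string S is at sorted index 3

Answer: drl$maee
3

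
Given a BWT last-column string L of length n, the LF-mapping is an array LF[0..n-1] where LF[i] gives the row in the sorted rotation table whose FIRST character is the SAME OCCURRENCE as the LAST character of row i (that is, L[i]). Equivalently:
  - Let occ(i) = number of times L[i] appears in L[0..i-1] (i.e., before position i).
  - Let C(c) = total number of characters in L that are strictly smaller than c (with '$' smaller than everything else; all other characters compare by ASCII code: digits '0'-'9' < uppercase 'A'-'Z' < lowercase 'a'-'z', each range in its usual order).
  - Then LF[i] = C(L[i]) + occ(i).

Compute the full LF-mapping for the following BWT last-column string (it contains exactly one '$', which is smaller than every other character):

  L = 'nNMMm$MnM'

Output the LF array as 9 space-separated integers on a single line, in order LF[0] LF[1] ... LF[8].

Char counts: '$':1, 'M':4, 'N':1, 'm':1, 'n':2
C (first-col start): C('$')=0, C('M')=1, C('N')=5, C('m')=6, C('n')=7
L[0]='n': occ=0, LF[0]=C('n')+0=7+0=7
L[1]='N': occ=0, LF[1]=C('N')+0=5+0=5
L[2]='M': occ=0, LF[2]=C('M')+0=1+0=1
L[3]='M': occ=1, LF[3]=C('M')+1=1+1=2
L[4]='m': occ=0, LF[4]=C('m')+0=6+0=6
L[5]='$': occ=0, LF[5]=C('$')+0=0+0=0
L[6]='M': occ=2, LF[6]=C('M')+2=1+2=3
L[7]='n': occ=1, LF[7]=C('n')+1=7+1=8
L[8]='M': occ=3, LF[8]=C('M')+3=1+3=4

Answer: 7 5 1 2 6 0 3 8 4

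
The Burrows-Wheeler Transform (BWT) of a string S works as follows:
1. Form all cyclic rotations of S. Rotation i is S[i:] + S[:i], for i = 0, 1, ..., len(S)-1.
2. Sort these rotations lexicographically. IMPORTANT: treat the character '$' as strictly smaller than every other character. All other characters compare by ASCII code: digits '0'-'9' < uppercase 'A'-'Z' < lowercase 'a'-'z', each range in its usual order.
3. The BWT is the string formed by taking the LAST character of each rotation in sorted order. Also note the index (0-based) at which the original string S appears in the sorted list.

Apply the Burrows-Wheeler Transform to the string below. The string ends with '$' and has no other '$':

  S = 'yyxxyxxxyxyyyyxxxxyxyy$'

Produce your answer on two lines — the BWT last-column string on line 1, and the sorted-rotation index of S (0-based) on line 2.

All 23 rotations (rotation i = S[i:]+S[:i]):
  rot[0] = yyxxyxxxyxyyyyxxxxyxyy$
  rot[1] = yxxyxxxyxyyyyxxxxyxyy$y
  rot[2] = xxyxxxyxyyyyxxxxyxyy$yy
  rot[3] = xyxxxyxyyyyxxxxyxyy$yyx
  rot[4] = yxxxyxyyyyxxxxyxyy$yyxx
  rot[5] = xxxyxyyyyxxxxyxyy$yyxxy
  rot[6] = xxyxyyyyxxxxyxyy$yyxxyx
  rot[7] = xyxyyyyxxxxyxyy$yyxxyxx
  rot[8] = yxyyyyxxxxyxyy$yyxxyxxx
  rot[9] = xyyyyxxxxyxyy$yyxxyxxxy
  rot[10] = yyyyxxxxyxyy$yyxxyxxxyx
  rot[11] = yyyxxxxyxyy$yyxxyxxxyxy
  rot[12] = yyxxxxyxyy$yyxxyxxxyxyy
  rot[13] = yxxxxyxyy$yyxxyxxxyxyyy
  rot[14] = xxxxyxyy$yyxxyxxxyxyyyy
  rot[15] = xxxyxyy$yyxxyxxxyxyyyyx
  rot[16] = xxyxyy$yyxxyxxxyxyyyyxx
  rot[17] = xyxyy$yyxxyxxxyxyyyyxxx
  rot[18] = yxyy$yyxxyxxxyxyyyyxxxx
  rot[19] = xyy$yyxxyxxxyxyyyyxxxxy
  rot[20] = yy$yyxxyxxxyxyyyyxxxxyx
  rot[21] = y$yyxxyxxxyxyyyyxxxxyxy
  rot[22] = $yyxxyxxxyxyyyyxxxxyxyy
Sorted (with $ < everything):
  sorted[0] = $yyxxyxxxyxyyyyxxxxyxyy  (last char: 'y')
  sorted[1] = xxxxyxyy$yyxxyxxxyxyyyy  (last char: 'y')
  sorted[2] = xxxyxyy$yyxxyxxxyxyyyyx  (last char: 'x')
  sorted[3] = xxxyxyyyyxxxxyxyy$yyxxy  (last char: 'y')
  sorted[4] = xxyxxxyxyyyyxxxxyxyy$yy  (last char: 'y')
  sorted[5] = xxyxyy$yyxxyxxxyxyyyyxx  (last char: 'x')
  sorted[6] = xxyxyyyyxxxxyxyy$yyxxyx  (last char: 'x')
  sorted[7] = xyxxxyxyyyyxxxxyxyy$yyx  (last char: 'x')
  sorted[8] = xyxyy$yyxxyxxxyxyyyyxxx  (last char: 'x')
  sorted[9] = xyxyyyyxxxxyxyy$yyxxyxx  (last char: 'x')
  sorted[10] = xyy$yyxxyxxxyxyyyyxxxxy  (last char: 'y')
  sorted[11] = xyyyyxxxxyxyy$yyxxyxxxy  (last char: 'y')
  sorted[12] = y$yyxxyxxxyxyyyyxxxxyxy  (last char: 'y')
  sorted[13] = yxxxxyxyy$yyxxyxxxyxyyy  (last char: 'y')
  sorted[14] = yxxxyxyyyyxxxxyxyy$yyxx  (last char: 'x')
  sorted[15] = yxxyxxxyxyyyyxxxxyxyy$y  (last char: 'y')
  sorted[16] = yxyy$yyxxyxxxyxyyyyxxxx  (last char: 'x')
  sorted[17] = yxyyyyxxxxyxyy$yyxxyxxx  (last char: 'x')
  sorted[18] = yy$yyxxyxxxyxyyyyxxxxyx  (last char: 'x')
  sorted[19] = yyxxxxyxyy$yyxxyxxxyxyy  (last char: 'y')
  sorted[20] = yyxxyxxxyxyyyyxxxxyxyy$  (last char: '$')
  sorted[21] = yyyxxxxyxyy$yyxxyxxxyxy  (last char: 'y')
  sorted[22] = yyyyxxxxyxyy$yyxxyxxxyx  (last char: 'x')
Last column: yyxyyxxxxxyyyyxyxxxy$yx
Original string S is at sorted index 20

Answer: yyxyyxxxxxyyyyxyxxxy$yx
20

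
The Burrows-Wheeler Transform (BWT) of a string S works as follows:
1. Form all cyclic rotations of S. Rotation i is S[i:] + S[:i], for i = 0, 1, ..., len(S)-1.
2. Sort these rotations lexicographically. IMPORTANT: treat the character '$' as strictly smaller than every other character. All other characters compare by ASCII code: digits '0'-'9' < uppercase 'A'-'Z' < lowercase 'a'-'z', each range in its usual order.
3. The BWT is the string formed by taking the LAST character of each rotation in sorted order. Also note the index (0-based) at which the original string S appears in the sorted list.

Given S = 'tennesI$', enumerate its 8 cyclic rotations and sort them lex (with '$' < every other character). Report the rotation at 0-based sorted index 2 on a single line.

Answer: ennesI$t

Derivation:
All 8 rotations (rotation i = S[i:]+S[:i]):
  rot[0] = tennesI$
  rot[1] = ennesI$t
  rot[2] = nnesI$te
  rot[3] = nesI$ten
  rot[4] = esI$tenn
  rot[5] = sI$tenne
  rot[6] = I$tennes
  rot[7] = $tennesI
Sorted (with $ < everything):
  sorted[0] = $tennesI
  sorted[1] = I$tennes
  sorted[2] = ennesI$t
  sorted[3] = esI$tenn
  sorted[4] = nesI$ten
  sorted[5] = nnesI$te
  sorted[6] = sI$tenne
  sorted[7] = tennesI$
sorted[2] = ennesI$t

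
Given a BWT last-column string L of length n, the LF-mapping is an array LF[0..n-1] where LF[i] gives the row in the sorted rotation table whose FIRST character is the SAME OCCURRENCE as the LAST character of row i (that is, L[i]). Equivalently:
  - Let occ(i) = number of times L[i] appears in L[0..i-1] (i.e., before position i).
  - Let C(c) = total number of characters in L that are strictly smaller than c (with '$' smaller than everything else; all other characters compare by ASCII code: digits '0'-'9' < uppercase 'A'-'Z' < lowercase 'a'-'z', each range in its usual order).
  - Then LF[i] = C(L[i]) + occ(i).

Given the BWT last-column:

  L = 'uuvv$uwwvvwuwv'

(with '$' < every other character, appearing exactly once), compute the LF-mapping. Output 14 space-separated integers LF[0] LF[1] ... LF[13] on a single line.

Char counts: '$':1, 'u':4, 'v':5, 'w':4
C (first-col start): C('$')=0, C('u')=1, C('v')=5, C('w')=10
L[0]='u': occ=0, LF[0]=C('u')+0=1+0=1
L[1]='u': occ=1, LF[1]=C('u')+1=1+1=2
L[2]='v': occ=0, LF[2]=C('v')+0=5+0=5
L[3]='v': occ=1, LF[3]=C('v')+1=5+1=6
L[4]='$': occ=0, LF[4]=C('$')+0=0+0=0
L[5]='u': occ=2, LF[5]=C('u')+2=1+2=3
L[6]='w': occ=0, LF[6]=C('w')+0=10+0=10
L[7]='w': occ=1, LF[7]=C('w')+1=10+1=11
L[8]='v': occ=2, LF[8]=C('v')+2=5+2=7
L[9]='v': occ=3, LF[9]=C('v')+3=5+3=8
L[10]='w': occ=2, LF[10]=C('w')+2=10+2=12
L[11]='u': occ=3, LF[11]=C('u')+3=1+3=4
L[12]='w': occ=3, LF[12]=C('w')+3=10+3=13
L[13]='v': occ=4, LF[13]=C('v')+4=5+4=9

Answer: 1 2 5 6 0 3 10 11 7 8 12 4 13 9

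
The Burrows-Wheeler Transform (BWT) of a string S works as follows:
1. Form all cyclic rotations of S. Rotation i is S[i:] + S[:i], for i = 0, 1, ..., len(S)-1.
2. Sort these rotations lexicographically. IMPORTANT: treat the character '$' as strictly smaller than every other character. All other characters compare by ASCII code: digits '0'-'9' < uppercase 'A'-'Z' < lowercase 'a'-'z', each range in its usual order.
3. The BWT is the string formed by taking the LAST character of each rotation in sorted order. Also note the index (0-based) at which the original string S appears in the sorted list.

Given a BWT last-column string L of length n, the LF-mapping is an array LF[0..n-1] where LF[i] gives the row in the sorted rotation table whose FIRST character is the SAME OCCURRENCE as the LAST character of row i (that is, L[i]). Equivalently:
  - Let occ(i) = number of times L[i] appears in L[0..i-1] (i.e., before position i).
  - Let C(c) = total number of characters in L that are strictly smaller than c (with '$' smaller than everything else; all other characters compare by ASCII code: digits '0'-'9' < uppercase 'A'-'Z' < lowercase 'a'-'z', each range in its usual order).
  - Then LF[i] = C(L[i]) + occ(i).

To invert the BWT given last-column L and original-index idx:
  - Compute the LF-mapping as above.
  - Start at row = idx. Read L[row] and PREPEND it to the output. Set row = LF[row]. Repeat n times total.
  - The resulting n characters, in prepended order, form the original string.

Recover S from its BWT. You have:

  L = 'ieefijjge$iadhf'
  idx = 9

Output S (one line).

Answer: hjegfjfeaiedii$

Derivation:
LF mapping: 10 3 4 6 11 13 14 8 5 0 12 1 2 9 7
Walk LF starting at row 9, prepending L[row]:
  step 1: row=9, L[9]='$', prepend. Next row=LF[9]=0
  step 2: row=0, L[0]='i', prepend. Next row=LF[0]=10
  step 3: row=10, L[10]='i', prepend. Next row=LF[10]=12
  step 4: row=12, L[12]='d', prepend. Next row=LF[12]=2
  step 5: row=2, L[2]='e', prepend. Next row=LF[2]=4
  step 6: row=4, L[4]='i', prepend. Next row=LF[4]=11
  step 7: row=11, L[11]='a', prepend. Next row=LF[11]=1
  step 8: row=1, L[1]='e', prepend. Next row=LF[1]=3
  step 9: row=3, L[3]='f', prepend. Next row=LF[3]=6
  step 10: row=6, L[6]='j', prepend. Next row=LF[6]=14
  step 11: row=14, L[14]='f', prepend. Next row=LF[14]=7
  step 12: row=7, L[7]='g', prepend. Next row=LF[7]=8
  step 13: row=8, L[8]='e', prepend. Next row=LF[8]=5
  step 14: row=5, L[5]='j', prepend. Next row=LF[5]=13
  step 15: row=13, L[13]='h', prepend. Next row=LF[13]=9
Reversed output: hjegfjfeaiedii$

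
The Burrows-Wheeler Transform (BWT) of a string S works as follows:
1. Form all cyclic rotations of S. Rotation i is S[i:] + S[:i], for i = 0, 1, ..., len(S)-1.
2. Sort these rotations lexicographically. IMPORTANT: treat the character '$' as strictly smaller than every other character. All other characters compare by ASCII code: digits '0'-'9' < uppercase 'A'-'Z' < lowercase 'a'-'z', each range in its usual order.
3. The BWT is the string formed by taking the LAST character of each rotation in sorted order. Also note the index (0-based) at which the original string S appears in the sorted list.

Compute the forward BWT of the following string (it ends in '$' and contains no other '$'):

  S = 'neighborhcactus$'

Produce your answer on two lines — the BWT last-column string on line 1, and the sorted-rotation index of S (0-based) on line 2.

Answer: schhanigre$bouct
10

Derivation:
All 16 rotations (rotation i = S[i:]+S[:i]):
  rot[0] = neighborhcactus$
  rot[1] = eighborhcactus$n
  rot[2] = ighborhcactus$ne
  rot[3] = ghborhcactus$nei
  rot[4] = hborhcactus$neig
  rot[5] = borhcactus$neigh
  rot[6] = orhcactus$neighb
  rot[7] = rhcactus$neighbo
  rot[8] = hcactus$neighbor
  rot[9] = cactus$neighborh
  rot[10] = actus$neighborhc
  rot[11] = ctus$neighborhca
  rot[12] = tus$neighborhcac
  rot[13] = us$neighborhcact
  rot[14] = s$neighborhcactu
  rot[15] = $neighborhcactus
Sorted (with $ < everything):
  sorted[0] = $neighborhcactus  (last char: 's')
  sorted[1] = actus$neighborhc  (last char: 'c')
  sorted[2] = borhcactus$neigh  (last char: 'h')
  sorted[3] = cactus$neighborh  (last char: 'h')
  sorted[4] = ctus$neighborhca  (last char: 'a')
  sorted[5] = eighborhcactus$n  (last char: 'n')
  sorted[6] = ghborhcactus$nei  (last char: 'i')
  sorted[7] = hborhcactus$neig  (last char: 'g')
  sorted[8] = hcactus$neighbor  (last char: 'r')
  sorted[9] = ighborhcactus$ne  (last char: 'e')
  sorted[10] = neighborhcactus$  (last char: '$')
  sorted[11] = orhcactus$neighb  (last char: 'b')
  sorted[12] = rhcactus$neighbo  (last char: 'o')
  sorted[13] = s$neighborhcactu  (last char: 'u')
  sorted[14] = tus$neighborhcac  (last char: 'c')
  sorted[15] = us$neighborhcact  (last char: 't')
Last column: schhanigre$bouct
Original string S is at sorted index 10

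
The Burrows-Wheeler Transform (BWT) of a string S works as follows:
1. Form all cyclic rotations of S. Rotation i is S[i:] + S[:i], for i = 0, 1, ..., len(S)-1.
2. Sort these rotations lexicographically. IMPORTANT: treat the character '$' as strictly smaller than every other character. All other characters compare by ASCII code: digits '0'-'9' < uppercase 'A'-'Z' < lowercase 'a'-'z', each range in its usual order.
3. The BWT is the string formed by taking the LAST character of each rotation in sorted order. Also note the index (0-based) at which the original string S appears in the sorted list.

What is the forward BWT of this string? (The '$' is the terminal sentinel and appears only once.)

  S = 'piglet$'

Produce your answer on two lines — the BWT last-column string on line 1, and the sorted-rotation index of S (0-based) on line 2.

All 7 rotations (rotation i = S[i:]+S[:i]):
  rot[0] = piglet$
  rot[1] = iglet$p
  rot[2] = glet$pi
  rot[3] = let$pig
  rot[4] = et$pigl
  rot[5] = t$pigle
  rot[6] = $piglet
Sorted (with $ < everything):
  sorted[0] = $piglet  (last char: 't')
  sorted[1] = et$pigl  (last char: 'l')
  sorted[2] = glet$pi  (last char: 'i')
  sorted[3] = iglet$p  (last char: 'p')
  sorted[4] = let$pig  (last char: 'g')
  sorted[5] = piglet$  (last char: '$')
  sorted[6] = t$pigle  (last char: 'e')
Last column: tlipg$e
Original string S is at sorted index 5

Answer: tlipg$e
5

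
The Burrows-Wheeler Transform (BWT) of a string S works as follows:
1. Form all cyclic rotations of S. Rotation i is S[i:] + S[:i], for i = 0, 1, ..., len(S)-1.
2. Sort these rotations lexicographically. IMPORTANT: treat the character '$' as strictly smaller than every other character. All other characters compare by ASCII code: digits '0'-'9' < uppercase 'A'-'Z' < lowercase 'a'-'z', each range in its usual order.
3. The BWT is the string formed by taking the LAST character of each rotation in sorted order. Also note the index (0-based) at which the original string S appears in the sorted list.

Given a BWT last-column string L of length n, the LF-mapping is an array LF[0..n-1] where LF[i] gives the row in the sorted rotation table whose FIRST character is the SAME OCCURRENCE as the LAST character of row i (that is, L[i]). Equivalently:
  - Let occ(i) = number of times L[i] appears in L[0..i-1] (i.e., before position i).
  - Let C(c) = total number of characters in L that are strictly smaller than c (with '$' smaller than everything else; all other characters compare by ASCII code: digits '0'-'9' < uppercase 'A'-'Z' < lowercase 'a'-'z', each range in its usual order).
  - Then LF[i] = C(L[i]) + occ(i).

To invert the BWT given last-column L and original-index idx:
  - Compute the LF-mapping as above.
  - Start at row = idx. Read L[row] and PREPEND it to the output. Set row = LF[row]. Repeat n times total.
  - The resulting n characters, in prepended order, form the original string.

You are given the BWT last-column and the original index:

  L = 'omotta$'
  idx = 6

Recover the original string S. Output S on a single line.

Answer: tomato$

Derivation:
LF mapping: 3 2 4 5 6 1 0
Walk LF starting at row 6, prepending L[row]:
  step 1: row=6, L[6]='$', prepend. Next row=LF[6]=0
  step 2: row=0, L[0]='o', prepend. Next row=LF[0]=3
  step 3: row=3, L[3]='t', prepend. Next row=LF[3]=5
  step 4: row=5, L[5]='a', prepend. Next row=LF[5]=1
  step 5: row=1, L[1]='m', prepend. Next row=LF[1]=2
  step 6: row=2, L[2]='o', prepend. Next row=LF[2]=4
  step 7: row=4, L[4]='t', prepend. Next row=LF[4]=6
Reversed output: tomato$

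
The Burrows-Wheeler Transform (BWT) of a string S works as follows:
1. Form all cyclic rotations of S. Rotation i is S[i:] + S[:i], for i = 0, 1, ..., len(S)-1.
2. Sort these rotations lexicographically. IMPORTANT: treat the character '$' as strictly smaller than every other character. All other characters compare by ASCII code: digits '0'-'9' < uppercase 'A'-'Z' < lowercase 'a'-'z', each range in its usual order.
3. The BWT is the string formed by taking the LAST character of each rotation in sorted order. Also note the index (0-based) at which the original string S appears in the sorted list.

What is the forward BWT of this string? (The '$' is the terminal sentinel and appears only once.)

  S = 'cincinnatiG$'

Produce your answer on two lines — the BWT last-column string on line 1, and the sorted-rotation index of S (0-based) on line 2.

All 12 rotations (rotation i = S[i:]+S[:i]):
  rot[0] = cincinnatiG$
  rot[1] = incinnatiG$c
  rot[2] = ncinnatiG$ci
  rot[3] = cinnatiG$cin
  rot[4] = innatiG$cinc
  rot[5] = nnatiG$cinci
  rot[6] = natiG$cincin
  rot[7] = atiG$cincinn
  rot[8] = tiG$cincinna
  rot[9] = iG$cincinnat
  rot[10] = G$cincinnati
  rot[11] = $cincinnatiG
Sorted (with $ < everything):
  sorted[0] = $cincinnatiG  (last char: 'G')
  sorted[1] = G$cincinnati  (last char: 'i')
  sorted[2] = atiG$cincinn  (last char: 'n')
  sorted[3] = cincinnatiG$  (last char: '$')
  sorted[4] = cinnatiG$cin  (last char: 'n')
  sorted[5] = iG$cincinnat  (last char: 't')
  sorted[6] = incinnatiG$c  (last char: 'c')
  sorted[7] = innatiG$cinc  (last char: 'c')
  sorted[8] = natiG$cincin  (last char: 'n')
  sorted[9] = ncinnatiG$ci  (last char: 'i')
  sorted[10] = nnatiG$cinci  (last char: 'i')
  sorted[11] = tiG$cincinna  (last char: 'a')
Last column: Gin$ntccniia
Original string S is at sorted index 3

Answer: Gin$ntccniia
3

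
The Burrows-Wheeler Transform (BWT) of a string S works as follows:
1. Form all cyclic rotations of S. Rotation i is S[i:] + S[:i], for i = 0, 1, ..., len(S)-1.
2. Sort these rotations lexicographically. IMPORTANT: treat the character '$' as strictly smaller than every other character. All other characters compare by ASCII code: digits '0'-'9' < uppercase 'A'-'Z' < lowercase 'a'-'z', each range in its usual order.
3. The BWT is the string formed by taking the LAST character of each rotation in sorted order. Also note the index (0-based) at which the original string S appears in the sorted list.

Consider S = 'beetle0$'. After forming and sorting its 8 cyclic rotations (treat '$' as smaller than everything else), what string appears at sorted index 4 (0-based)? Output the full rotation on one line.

Answer: eetle0$b

Derivation:
All 8 rotations (rotation i = S[i:]+S[:i]):
  rot[0] = beetle0$
  rot[1] = eetle0$b
  rot[2] = etle0$be
  rot[3] = tle0$bee
  rot[4] = le0$beet
  rot[5] = e0$beetl
  rot[6] = 0$beetle
  rot[7] = $beetle0
Sorted (with $ < everything):
  sorted[0] = $beetle0
  sorted[1] = 0$beetle
  sorted[2] = beetle0$
  sorted[3] = e0$beetl
  sorted[4] = eetle0$b
  sorted[5] = etle0$be
  sorted[6] = le0$beet
  sorted[7] = tle0$bee
sorted[4] = eetle0$b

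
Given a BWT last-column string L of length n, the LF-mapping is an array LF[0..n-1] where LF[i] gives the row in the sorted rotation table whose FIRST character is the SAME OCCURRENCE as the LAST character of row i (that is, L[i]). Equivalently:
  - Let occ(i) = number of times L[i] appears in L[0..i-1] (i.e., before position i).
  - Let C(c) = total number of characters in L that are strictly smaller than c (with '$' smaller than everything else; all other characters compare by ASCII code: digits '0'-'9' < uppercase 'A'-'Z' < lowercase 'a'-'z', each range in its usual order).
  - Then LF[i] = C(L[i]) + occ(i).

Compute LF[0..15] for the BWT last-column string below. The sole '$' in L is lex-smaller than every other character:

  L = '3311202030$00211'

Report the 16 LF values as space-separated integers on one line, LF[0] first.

Char counts: '$':1, '0':5, '1':4, '2':3, '3':3
C (first-col start): C('$')=0, C('0')=1, C('1')=6, C('2')=10, C('3')=13
L[0]='3': occ=0, LF[0]=C('3')+0=13+0=13
L[1]='3': occ=1, LF[1]=C('3')+1=13+1=14
L[2]='1': occ=0, LF[2]=C('1')+0=6+0=6
L[3]='1': occ=1, LF[3]=C('1')+1=6+1=7
L[4]='2': occ=0, LF[4]=C('2')+0=10+0=10
L[5]='0': occ=0, LF[5]=C('0')+0=1+0=1
L[6]='2': occ=1, LF[6]=C('2')+1=10+1=11
L[7]='0': occ=1, LF[7]=C('0')+1=1+1=2
L[8]='3': occ=2, LF[8]=C('3')+2=13+2=15
L[9]='0': occ=2, LF[9]=C('0')+2=1+2=3
L[10]='$': occ=0, LF[10]=C('$')+0=0+0=0
L[11]='0': occ=3, LF[11]=C('0')+3=1+3=4
L[12]='0': occ=4, LF[12]=C('0')+4=1+4=5
L[13]='2': occ=2, LF[13]=C('2')+2=10+2=12
L[14]='1': occ=2, LF[14]=C('1')+2=6+2=8
L[15]='1': occ=3, LF[15]=C('1')+3=6+3=9

Answer: 13 14 6 7 10 1 11 2 15 3 0 4 5 12 8 9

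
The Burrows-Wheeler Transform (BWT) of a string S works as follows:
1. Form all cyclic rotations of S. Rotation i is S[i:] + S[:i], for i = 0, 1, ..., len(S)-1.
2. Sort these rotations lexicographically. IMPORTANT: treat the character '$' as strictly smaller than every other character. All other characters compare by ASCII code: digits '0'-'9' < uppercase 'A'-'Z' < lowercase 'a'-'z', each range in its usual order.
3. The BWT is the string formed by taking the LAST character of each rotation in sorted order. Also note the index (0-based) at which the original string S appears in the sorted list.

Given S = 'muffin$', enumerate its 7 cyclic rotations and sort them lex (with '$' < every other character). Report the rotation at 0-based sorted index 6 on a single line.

Answer: uffin$m

Derivation:
All 7 rotations (rotation i = S[i:]+S[:i]):
  rot[0] = muffin$
  rot[1] = uffin$m
  rot[2] = ffin$mu
  rot[3] = fin$muf
  rot[4] = in$muff
  rot[5] = n$muffi
  rot[6] = $muffin
Sorted (with $ < everything):
  sorted[0] = $muffin
  sorted[1] = ffin$mu
  sorted[2] = fin$muf
  sorted[3] = in$muff
  sorted[4] = muffin$
  sorted[5] = n$muffi
  sorted[6] = uffin$m
sorted[6] = uffin$m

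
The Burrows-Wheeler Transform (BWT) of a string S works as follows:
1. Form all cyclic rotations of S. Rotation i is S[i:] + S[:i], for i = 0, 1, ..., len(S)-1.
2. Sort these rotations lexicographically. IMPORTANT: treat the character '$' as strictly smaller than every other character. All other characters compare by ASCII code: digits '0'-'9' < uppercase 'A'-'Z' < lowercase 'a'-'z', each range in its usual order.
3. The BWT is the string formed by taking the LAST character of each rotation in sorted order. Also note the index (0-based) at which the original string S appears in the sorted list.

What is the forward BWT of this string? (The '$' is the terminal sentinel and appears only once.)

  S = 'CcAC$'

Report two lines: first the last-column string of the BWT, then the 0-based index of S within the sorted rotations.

All 5 rotations (rotation i = S[i:]+S[:i]):
  rot[0] = CcAC$
  rot[1] = cAC$C
  rot[2] = AC$Cc
  rot[3] = C$CcA
  rot[4] = $CcAC
Sorted (with $ < everything):
  sorted[0] = $CcAC  (last char: 'C')
  sorted[1] = AC$Cc  (last char: 'c')
  sorted[2] = C$CcA  (last char: 'A')
  sorted[3] = CcAC$  (last char: '$')
  sorted[4] = cAC$C  (last char: 'C')
Last column: CcA$C
Original string S is at sorted index 3

Answer: CcA$C
3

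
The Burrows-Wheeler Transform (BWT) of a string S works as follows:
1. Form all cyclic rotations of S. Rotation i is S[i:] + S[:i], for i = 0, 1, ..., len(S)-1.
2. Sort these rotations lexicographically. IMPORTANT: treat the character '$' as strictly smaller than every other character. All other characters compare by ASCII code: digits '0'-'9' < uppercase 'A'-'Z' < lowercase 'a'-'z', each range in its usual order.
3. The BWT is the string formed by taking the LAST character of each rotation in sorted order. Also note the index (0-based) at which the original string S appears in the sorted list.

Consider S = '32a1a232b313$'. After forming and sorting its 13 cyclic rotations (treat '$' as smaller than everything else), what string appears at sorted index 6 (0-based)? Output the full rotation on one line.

Answer: 3$32a1a232b31

Derivation:
All 13 rotations (rotation i = S[i:]+S[:i]):
  rot[0] = 32a1a232b313$
  rot[1] = 2a1a232b313$3
  rot[2] = a1a232b313$32
  rot[3] = 1a232b313$32a
  rot[4] = a232b313$32a1
  rot[5] = 232b313$32a1a
  rot[6] = 32b313$32a1a2
  rot[7] = 2b313$32a1a23
  rot[8] = b313$32a1a232
  rot[9] = 313$32a1a232b
  rot[10] = 13$32a1a232b3
  rot[11] = 3$32a1a232b31
  rot[12] = $32a1a232b313
Sorted (with $ < everything):
  sorted[0] = $32a1a232b313
  sorted[1] = 13$32a1a232b3
  sorted[2] = 1a232b313$32a
  sorted[3] = 232b313$32a1a
  sorted[4] = 2a1a232b313$3
  sorted[5] = 2b313$32a1a23
  sorted[6] = 3$32a1a232b31
  sorted[7] = 313$32a1a232b
  sorted[8] = 32a1a232b313$
  sorted[9] = 32b313$32a1a2
  sorted[10] = a1a232b313$32
  sorted[11] = a232b313$32a1
  sorted[12] = b313$32a1a232
sorted[6] = 3$32a1a232b31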